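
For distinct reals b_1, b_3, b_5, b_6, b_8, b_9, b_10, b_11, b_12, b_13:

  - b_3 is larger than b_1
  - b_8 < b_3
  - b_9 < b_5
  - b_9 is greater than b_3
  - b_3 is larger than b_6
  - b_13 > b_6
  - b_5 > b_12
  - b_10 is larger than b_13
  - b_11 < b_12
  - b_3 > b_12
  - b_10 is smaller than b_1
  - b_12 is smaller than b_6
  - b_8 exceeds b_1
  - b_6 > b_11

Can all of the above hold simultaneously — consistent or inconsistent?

consistent

Every relation is compatible with b_11 < b_12 < b_6 < b_13 < b_10 < b_1 < b_8 < b_3 < b_9 < b_5; the set is consistent.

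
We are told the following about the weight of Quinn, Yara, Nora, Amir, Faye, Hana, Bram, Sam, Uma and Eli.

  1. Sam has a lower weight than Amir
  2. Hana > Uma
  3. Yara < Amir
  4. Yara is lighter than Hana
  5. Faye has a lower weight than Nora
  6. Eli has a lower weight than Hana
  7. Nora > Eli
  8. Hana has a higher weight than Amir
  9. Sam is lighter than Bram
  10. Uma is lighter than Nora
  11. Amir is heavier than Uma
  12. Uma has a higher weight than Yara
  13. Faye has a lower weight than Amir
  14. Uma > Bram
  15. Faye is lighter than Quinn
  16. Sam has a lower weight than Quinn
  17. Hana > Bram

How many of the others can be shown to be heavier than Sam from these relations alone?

6

From Sam the given relations immediately reach Bram, Amir, Quinn.
From those, Uma, Hana — 5 in total.
From those, Nora — 6 in total.
No other element is forced above Sam by the given relations, so the count is 6.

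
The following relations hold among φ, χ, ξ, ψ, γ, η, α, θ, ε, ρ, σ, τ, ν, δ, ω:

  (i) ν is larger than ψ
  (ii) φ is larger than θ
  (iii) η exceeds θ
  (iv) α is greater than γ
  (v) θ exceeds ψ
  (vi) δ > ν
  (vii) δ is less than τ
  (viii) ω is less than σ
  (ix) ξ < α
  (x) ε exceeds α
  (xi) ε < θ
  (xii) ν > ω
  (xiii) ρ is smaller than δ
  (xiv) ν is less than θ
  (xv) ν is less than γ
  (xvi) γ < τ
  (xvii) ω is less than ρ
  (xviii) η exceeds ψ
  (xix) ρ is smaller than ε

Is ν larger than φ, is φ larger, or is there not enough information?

Link the given pairs in sequence: ν < γ; γ < α; α < ε; ε < θ; θ < φ.
Chaining these gives ν < γ < α < ε < θ < φ.
So φ is larger.

φ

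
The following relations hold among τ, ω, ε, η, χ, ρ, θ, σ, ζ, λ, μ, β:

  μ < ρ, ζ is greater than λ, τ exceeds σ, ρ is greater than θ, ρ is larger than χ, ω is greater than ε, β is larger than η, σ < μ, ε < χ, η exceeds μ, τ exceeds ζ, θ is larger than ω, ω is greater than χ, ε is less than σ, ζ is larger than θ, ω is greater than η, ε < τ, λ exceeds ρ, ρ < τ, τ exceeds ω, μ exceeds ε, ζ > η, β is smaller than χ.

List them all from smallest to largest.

ε < σ < μ < η < β < χ < ω < θ < ρ < λ < ζ < τ

Nothing is placed below ε, so it is least; from there ε < σ; σ < μ; μ < η; η < β; β < χ; χ < ω; ω < θ; θ < ρ; ρ < λ; λ < ζ; ζ < τ, each given directly.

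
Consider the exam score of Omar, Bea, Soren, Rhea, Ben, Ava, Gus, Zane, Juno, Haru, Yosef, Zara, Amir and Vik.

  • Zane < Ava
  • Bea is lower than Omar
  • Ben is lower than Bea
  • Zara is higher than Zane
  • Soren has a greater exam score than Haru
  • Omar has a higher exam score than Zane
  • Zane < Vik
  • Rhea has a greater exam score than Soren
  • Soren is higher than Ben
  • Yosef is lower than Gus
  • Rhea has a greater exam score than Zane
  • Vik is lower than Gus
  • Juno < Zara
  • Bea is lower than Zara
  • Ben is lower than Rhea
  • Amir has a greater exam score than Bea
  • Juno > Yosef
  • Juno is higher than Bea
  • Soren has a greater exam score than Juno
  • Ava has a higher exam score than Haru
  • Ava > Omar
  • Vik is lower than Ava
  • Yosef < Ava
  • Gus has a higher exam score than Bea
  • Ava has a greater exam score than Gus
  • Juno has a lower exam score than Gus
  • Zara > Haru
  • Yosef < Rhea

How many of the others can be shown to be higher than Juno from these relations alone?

5

The elements the relations force above Juno are Zara, Gus, Soren, Rhea, Ava — no chain reaches any other.
That is 5.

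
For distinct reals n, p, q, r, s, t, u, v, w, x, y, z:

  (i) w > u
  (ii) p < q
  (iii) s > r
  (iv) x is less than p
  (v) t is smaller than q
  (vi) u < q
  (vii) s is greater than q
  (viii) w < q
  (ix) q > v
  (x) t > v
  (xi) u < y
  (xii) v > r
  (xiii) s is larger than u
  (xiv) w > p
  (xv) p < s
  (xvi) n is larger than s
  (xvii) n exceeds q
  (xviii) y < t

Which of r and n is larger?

Following the relations from r: r < v < t < q < s < n.
So r < n; n is the larger of the two.

n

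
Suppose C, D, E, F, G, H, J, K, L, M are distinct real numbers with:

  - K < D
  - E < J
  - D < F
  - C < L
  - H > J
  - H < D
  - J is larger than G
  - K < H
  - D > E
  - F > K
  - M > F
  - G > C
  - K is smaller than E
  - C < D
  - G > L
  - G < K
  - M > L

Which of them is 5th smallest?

E

The consecutive relations fix a unique order: C < L < G < K < E < J < H < D < F < M.
The 5th smallest is E.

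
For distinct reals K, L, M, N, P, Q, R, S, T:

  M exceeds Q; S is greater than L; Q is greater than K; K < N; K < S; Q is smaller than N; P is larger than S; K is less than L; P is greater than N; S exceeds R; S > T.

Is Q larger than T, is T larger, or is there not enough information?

undetermined

Following every chain through Q: above Q we get N, P, M; below Q we get K.
T is not reached, and no chain runs the other way from T to Q.
So the given relations leave the order of Q and T undetermined.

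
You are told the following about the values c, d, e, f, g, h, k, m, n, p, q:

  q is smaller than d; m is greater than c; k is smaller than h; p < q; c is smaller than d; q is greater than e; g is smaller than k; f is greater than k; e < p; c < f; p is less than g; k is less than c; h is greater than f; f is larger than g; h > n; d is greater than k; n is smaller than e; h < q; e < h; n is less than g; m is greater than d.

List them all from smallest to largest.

Each adjacent pair is fixed by a given relation: n < e; e < p; p < g; g < k; k < c; c < f; f < h; h < q; q < d; d < m. Chaining them end to end gives the full order.

n < e < p < g < k < c < f < h < q < d < m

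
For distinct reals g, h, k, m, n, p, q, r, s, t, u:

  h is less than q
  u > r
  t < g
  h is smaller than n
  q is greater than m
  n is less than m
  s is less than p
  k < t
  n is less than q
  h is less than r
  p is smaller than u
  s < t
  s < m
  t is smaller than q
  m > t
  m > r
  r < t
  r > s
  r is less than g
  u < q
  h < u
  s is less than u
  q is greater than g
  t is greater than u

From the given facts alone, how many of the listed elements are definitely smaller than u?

The elements the relations force below u are h, s, r, p — no chain reaches any other.
That is 4.

4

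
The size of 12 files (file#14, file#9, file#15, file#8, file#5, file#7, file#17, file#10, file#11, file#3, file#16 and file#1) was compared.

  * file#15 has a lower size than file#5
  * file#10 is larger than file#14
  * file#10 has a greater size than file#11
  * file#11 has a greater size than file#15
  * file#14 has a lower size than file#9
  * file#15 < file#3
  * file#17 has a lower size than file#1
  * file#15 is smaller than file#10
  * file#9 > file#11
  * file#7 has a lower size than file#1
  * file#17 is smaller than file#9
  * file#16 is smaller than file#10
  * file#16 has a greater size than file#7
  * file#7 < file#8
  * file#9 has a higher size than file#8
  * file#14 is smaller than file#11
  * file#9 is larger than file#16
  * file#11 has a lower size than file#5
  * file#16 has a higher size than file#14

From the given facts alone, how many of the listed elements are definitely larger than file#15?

The elements the relations force above file#15 are file#11, file#9, file#3, file#10, file#5 — no chain reaches any other.
That is 5.

5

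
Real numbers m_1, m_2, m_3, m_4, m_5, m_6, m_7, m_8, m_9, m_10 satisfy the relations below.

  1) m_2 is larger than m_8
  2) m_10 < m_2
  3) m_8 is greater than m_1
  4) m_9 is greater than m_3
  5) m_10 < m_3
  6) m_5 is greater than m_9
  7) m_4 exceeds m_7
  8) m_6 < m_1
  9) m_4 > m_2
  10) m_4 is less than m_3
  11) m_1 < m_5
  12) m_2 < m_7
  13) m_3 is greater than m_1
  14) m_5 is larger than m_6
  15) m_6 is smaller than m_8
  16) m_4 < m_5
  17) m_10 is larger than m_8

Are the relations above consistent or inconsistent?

Every relation is compatible with m_6 < m_1 < m_8 < m_10 < m_2 < m_7 < m_4 < m_3 < m_9 < m_5; the set is consistent.

consistent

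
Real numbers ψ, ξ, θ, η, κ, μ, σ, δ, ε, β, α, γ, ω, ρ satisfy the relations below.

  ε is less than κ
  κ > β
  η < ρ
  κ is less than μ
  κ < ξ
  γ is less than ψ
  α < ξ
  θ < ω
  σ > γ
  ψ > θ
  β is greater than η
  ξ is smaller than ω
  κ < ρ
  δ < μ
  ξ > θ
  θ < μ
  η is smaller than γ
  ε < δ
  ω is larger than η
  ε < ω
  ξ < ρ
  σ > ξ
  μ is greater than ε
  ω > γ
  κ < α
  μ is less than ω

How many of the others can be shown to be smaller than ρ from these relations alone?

Directly below ρ: η, κ, ξ.
One step further: ε, θ, β, α (7 so far).
Nothing else is reachable below ρ; 7 in all.

7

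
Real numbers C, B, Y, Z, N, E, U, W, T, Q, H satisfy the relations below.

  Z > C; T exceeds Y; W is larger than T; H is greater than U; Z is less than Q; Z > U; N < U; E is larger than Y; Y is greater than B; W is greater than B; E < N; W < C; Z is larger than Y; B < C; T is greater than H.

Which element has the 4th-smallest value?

Chaining the given pairs: B < Y < E < N < U < H < T < W < C < Z < Q.
Counting 4 from the smallest end gives N.

N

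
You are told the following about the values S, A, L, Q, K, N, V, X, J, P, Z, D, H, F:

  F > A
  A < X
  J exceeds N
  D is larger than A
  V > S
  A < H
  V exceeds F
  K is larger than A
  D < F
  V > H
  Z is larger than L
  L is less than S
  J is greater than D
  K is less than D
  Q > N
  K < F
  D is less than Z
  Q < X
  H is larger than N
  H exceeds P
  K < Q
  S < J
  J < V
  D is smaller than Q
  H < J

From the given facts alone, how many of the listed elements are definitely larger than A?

From A the given relations immediately reach K, D, F, X, H.
From those, Z, Q, J, V — 9 in total.
No other element is forced above A by the given relations, so the count is 9.

9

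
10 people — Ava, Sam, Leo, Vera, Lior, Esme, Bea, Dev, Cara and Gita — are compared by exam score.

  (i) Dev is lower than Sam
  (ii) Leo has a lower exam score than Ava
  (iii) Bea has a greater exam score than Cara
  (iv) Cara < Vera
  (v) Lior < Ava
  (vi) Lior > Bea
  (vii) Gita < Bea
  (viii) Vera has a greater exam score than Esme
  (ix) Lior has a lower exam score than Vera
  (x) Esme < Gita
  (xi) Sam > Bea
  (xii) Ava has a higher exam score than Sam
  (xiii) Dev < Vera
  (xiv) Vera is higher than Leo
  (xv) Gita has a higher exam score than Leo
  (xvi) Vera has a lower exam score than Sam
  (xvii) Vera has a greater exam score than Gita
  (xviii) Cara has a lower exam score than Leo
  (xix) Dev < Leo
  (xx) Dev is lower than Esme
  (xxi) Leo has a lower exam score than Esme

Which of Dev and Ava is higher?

Ava

Link the given pairs in sequence: Dev < Leo; Leo < Esme; Esme < Gita; Gita < Bea; Bea < Lior; Lior < Vera; Vera < Sam; Sam < Ava.
Chaining these gives Dev < Leo < Esme < Gita < Bea < Lior < Vera < Sam < Ava.
So Dev < Ava; Ava is the higher of the two.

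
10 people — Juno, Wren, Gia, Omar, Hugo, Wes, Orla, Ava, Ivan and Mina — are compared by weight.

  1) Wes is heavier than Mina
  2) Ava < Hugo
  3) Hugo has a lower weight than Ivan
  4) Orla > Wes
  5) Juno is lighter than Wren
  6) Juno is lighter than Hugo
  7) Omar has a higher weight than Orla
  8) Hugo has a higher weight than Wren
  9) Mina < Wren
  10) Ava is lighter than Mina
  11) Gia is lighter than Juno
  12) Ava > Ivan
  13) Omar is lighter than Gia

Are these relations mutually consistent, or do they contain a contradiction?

Chaining the given relations yields Ava < Mina < Wes < Orla < Omar < Gia < Juno < Wren < Hugo < Ivan, so Ava < Ivan. But one relation states Ivan < Ava. These cannot both hold.

inconsistent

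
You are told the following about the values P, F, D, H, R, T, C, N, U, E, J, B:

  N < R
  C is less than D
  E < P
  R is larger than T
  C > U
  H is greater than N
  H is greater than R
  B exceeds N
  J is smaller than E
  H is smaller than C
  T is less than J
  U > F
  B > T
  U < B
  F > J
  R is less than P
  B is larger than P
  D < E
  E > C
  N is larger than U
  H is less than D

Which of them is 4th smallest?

Chaining the given pairs: T < J < F < U < N < R < H < C < D < E < P < B.
The 4th smallest is U.

U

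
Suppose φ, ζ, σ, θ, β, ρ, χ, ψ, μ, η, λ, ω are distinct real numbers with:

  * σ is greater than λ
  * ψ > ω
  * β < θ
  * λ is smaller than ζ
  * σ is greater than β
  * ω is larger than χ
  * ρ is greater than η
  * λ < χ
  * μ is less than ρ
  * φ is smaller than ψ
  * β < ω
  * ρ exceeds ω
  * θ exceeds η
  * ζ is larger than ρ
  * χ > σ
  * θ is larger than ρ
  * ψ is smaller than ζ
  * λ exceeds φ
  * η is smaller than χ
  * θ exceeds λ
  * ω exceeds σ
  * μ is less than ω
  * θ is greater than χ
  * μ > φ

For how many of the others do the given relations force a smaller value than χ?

From χ the given relations immediately reach η, λ, σ.
From those, φ, β — 5 in total.
No other element is forced below χ by the given relations, so the count is 5.

5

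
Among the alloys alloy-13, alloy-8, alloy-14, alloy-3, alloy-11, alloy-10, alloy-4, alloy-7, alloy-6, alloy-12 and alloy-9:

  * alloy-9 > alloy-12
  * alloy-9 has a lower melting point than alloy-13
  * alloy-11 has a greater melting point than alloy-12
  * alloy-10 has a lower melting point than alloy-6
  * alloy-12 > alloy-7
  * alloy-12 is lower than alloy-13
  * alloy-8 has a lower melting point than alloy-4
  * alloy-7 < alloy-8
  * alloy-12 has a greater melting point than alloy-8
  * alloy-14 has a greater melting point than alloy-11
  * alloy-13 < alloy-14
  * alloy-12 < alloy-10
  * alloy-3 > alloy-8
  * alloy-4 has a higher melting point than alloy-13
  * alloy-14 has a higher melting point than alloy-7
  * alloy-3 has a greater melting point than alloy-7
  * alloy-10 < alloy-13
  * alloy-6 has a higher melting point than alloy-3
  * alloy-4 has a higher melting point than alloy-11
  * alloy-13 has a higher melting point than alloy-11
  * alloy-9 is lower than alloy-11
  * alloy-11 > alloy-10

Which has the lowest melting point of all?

alloy-7

alloy-8 is not least since alloy-7 < alloy-8; alloy-12 is not least since alloy-7 < alloy-12; alloy-10 is not least since alloy-12 < alloy-10; alloy-9 is not least since alloy-12 < alloy-9; alloy-11 is not least since alloy-12 < alloy-11; alloy-13 is not least since alloy-9 < alloy-13; alloy-4 is not least since alloy-11 < alloy-4; alloy-3 is not least since alloy-7 < alloy-3; alloy-14 is not least since alloy-11 < alloy-14; alloy-6 is not least since alloy-10 < alloy-6.
Only alloy-7 has nothing below it, so alloy-7 is the lowest melting point.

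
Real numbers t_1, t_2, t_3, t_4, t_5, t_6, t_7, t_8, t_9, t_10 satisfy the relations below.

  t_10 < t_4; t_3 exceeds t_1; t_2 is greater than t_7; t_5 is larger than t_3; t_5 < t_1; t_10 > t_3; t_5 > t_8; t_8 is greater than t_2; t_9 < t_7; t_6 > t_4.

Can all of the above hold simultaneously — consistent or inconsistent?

Chaining the given relations yields t_5 < t_1 < t_3, so t_5 < t_3. But one relation states t_3 < t_5. These cannot both hold.

inconsistent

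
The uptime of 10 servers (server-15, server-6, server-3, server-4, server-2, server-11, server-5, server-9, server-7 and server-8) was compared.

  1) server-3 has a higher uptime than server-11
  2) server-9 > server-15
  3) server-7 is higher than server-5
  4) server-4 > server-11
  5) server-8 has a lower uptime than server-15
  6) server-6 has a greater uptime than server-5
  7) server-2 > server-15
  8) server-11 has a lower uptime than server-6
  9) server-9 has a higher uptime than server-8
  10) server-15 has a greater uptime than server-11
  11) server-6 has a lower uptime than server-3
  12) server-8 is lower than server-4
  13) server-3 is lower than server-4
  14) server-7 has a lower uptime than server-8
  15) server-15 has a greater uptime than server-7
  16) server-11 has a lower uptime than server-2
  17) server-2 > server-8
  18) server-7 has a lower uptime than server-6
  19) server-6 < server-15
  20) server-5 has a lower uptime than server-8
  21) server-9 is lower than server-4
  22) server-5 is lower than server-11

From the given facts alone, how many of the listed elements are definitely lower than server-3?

4

From server-3 the given relations immediately reach server-11, server-6.
From those, server-5, server-7 — 4 in total.
Nothing else is reachable below server-3; 4 in all.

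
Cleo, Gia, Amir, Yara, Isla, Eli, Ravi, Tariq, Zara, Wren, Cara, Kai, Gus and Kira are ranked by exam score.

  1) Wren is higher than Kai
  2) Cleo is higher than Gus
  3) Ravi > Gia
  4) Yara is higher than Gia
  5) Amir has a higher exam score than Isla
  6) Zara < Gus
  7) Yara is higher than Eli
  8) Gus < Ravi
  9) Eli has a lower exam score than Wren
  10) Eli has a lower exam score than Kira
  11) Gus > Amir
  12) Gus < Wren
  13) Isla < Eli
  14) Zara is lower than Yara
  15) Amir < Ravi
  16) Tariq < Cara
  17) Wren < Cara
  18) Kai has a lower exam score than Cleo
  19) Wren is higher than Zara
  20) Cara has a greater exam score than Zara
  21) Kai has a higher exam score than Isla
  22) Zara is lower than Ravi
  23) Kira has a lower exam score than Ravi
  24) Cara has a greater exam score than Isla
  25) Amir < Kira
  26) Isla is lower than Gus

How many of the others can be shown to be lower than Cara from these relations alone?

The elements the relations force below Cara are Isla, Amir, Zara, Tariq, Gus, Eli, Kai, Wren — no chain reaches any other.
That is 8.

8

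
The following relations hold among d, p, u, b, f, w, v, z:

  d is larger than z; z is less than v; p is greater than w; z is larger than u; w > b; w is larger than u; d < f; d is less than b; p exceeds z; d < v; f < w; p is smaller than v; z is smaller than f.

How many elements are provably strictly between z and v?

5

Chaining upward from z reaches: d, f, b, w, p.
Chaining downward from v reaches: u, d, f, b, w, p.
Strictly between z and v are those in both lists: d, f, b, w, p — 5 elements.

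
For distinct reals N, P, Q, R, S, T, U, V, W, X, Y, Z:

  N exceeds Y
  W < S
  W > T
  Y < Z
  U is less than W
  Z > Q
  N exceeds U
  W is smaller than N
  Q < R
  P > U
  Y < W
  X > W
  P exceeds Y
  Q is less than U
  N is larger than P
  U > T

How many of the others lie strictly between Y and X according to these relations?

Chaining upward from Y reaches: Z, P, W, N, S.
Chaining downward from X reaches: T, Q, U, W.
Strictly between Y and X are those in both lists: W — 1 element.

1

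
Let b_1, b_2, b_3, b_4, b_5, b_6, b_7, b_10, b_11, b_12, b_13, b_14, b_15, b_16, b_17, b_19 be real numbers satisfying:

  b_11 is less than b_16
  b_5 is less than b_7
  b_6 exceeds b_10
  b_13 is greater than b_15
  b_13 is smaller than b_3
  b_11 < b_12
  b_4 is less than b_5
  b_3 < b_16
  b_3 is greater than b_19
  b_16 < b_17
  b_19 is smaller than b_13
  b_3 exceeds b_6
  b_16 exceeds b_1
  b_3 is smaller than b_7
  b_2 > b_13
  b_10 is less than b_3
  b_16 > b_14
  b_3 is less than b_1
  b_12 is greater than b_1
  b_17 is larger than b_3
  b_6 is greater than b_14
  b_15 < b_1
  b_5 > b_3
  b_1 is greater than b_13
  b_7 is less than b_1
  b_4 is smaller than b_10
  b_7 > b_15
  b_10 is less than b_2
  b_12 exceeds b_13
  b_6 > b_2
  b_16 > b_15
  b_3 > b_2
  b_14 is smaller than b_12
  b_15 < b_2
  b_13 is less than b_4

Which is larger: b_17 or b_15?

b_17

Chaining the given relations: b_15 < b_13 < b_4 < b_10 < b_2 < b_6 < b_3 < b_5 < b_7 < b_1 < b_16 < b_17.
So b_15 < b_17; b_17 is the larger of the two.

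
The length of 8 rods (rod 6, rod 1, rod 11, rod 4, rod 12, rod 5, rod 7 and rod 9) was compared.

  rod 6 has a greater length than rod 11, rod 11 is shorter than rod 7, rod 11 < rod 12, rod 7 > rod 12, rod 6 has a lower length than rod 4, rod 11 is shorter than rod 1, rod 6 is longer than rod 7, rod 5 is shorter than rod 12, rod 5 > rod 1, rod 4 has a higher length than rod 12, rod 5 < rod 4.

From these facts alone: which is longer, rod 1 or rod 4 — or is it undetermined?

rod 1 < rod 5 and rod 5 < rod 12 give rod 1 < rod 12.
With rod 12 < rod 7: rod 1 < rod 5 < rod 12 < rod 7.
Then rod 7 < rod 6 extends the chain to rod 6.
With rod 6 < rod 4: rod 1 < rod 5 < rod 12 < rod 7 < rod 6 < rod 4.
So rod 4 is longer.

rod 4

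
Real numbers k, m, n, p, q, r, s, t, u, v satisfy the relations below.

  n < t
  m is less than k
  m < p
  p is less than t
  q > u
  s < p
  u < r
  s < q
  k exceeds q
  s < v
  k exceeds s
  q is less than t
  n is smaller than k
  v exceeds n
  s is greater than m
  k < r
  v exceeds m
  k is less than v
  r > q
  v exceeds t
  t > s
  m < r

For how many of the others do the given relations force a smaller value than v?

8

From v the given relations immediately reach m, s, n, t, k.
From those, p, q — 7 in total.
From those, u — 8 in total.
No other element is forced below v by the given relations, so the count is 8.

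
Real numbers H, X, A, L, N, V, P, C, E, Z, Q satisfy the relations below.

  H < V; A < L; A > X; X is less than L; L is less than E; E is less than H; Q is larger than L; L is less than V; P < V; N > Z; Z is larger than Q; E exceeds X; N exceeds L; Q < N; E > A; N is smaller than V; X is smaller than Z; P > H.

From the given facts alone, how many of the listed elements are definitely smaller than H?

Directly below H: E.
One step further: X, A, L (4 so far).
Nothing else is reachable below H; 4 in all.

4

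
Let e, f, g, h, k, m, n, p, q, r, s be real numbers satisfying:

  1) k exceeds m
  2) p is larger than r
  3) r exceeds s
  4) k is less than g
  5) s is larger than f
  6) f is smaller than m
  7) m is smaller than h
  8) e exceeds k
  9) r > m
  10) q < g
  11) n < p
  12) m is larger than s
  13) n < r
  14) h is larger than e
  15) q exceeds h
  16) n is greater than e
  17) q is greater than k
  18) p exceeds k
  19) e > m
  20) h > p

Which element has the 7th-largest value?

Piecing the relations together gives one ordering: f < s < m < k < e < n < r < p < h < q < g.
Counting 7 from the largest end gives e.

e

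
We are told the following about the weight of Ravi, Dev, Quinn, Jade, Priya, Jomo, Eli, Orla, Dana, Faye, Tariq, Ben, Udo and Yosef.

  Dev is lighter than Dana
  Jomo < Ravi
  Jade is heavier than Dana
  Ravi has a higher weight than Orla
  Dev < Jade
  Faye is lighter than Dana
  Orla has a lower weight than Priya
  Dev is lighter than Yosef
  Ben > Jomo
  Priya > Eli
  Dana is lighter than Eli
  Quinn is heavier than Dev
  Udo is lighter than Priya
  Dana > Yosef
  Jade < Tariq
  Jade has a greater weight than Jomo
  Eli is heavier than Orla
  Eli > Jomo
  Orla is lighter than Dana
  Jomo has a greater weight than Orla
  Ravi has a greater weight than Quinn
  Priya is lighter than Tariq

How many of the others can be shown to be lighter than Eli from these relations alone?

6

The elements the relations force below Eli are Dev, Orla, Faye, Jomo, Yosef, Dana — no chain reaches any other.
That is 6.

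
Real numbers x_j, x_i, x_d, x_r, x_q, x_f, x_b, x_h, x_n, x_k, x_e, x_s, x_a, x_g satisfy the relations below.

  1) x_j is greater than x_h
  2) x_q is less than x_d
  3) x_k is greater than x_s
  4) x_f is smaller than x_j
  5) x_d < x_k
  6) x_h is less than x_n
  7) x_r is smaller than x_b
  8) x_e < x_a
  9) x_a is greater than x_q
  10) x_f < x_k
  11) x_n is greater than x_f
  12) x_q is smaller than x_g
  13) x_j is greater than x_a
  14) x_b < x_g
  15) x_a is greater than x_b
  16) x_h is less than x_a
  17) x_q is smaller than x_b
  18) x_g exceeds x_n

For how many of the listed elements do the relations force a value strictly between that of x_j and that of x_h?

Chaining upward from x_h reaches: x_a, x_n, x_g.
Chaining downward from x_j reaches: x_e, x_q, x_f, x_r, x_b, x_a.
Strictly between x_h and x_j are those in both lists: x_a — 1 element.

1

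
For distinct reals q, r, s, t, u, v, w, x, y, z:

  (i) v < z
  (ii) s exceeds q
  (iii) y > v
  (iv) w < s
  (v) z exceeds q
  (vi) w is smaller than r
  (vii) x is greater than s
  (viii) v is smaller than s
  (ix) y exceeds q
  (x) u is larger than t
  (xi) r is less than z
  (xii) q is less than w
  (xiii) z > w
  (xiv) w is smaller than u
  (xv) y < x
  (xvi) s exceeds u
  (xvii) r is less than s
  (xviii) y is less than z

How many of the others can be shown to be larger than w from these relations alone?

5

Directly above w: r, u, s, z.
One step further: x (5 so far).
No other element is forced above w by the given relations, so the count is 5.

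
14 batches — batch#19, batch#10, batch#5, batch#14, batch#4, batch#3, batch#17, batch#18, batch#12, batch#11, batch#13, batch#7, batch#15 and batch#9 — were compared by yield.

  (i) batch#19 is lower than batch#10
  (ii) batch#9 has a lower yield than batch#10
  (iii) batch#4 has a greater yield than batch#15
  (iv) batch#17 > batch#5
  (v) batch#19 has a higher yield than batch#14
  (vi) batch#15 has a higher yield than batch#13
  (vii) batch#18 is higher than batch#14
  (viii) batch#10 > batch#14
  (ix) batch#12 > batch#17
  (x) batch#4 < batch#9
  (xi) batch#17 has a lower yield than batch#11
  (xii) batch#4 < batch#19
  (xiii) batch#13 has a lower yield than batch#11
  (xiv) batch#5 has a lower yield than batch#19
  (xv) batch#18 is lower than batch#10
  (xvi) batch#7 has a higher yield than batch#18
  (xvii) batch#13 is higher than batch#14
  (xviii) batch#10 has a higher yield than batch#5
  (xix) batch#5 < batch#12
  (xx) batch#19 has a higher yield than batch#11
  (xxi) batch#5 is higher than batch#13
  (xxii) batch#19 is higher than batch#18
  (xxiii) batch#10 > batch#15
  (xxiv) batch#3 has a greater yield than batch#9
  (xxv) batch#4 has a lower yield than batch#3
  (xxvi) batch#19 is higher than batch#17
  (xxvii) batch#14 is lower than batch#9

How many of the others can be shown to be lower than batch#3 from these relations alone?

5

Directly below batch#3: batch#4, batch#9.
One step further: batch#14, batch#15 (4 so far).
One step further: batch#13 (5 so far).
Nothing else is reachable below batch#3; 5 in all.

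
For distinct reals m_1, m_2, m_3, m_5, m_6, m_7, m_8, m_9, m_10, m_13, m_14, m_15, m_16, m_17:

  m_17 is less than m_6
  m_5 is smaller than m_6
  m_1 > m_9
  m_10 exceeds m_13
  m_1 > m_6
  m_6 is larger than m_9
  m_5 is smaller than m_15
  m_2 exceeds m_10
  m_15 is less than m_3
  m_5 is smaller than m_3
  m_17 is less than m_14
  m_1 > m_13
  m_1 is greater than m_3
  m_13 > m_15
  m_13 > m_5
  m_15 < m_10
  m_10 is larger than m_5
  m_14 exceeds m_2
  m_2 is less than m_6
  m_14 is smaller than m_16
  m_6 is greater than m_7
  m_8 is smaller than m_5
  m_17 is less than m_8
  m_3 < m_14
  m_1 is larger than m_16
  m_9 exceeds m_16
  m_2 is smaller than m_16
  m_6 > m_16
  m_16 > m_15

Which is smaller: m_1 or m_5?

m_5 < m_15 and m_15 < m_13 give m_5 < m_13.
Then m_13 < m_10 extends the chain to m_10.
Then m_10 < m_2 extends the chain to m_2.
Then m_2 < m_14 extends the chain to m_14.
Then m_14 < m_16 extends the chain to m_16.
Then m_16 < m_9 extends the chain to m_9.
With m_9 < m_6: m_5 < m_15 < m_13 < m_10 < m_2 < m_14 < m_16 < m_9 < m_6.
With m_6 < m_1: m_5 < m_15 < m_13 < m_10 < m_2 < m_14 < m_16 < m_9 < m_6 < m_1.
So m_5 < m_1; m_5 is the smaller of the two.

m_5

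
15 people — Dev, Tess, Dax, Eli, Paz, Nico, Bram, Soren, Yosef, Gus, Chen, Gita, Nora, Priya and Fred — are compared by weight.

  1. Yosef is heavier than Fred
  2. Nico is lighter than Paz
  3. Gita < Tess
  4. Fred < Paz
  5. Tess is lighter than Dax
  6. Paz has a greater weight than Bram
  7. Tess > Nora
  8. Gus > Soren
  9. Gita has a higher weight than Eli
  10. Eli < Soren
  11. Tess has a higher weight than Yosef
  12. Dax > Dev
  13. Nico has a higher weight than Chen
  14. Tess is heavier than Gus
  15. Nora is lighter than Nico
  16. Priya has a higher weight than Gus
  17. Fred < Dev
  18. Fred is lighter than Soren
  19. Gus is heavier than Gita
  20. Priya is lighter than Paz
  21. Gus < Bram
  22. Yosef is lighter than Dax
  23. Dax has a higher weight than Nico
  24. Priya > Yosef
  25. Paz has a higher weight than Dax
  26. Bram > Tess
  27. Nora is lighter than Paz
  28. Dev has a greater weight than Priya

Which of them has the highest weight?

Paz

Eli is not greatest since Eli < Soren; Fred is not greatest since Fred < Dev; Soren is not greatest since Soren < Gus; Gita is not greatest since Gita < Gus; Gus is not greatest since Gus < Priya; Yosef is not greatest since Yosef < Dax; Priya is not greatest since Priya < Dev; Nora is not greatest since Nora < Nico; Tess is not greatest since Tess < Bram; Chen is not greatest since Chen < Nico; Nico is not greatest since Nico < Paz; Bram is not greatest since Bram < Paz; Dev is not greatest since Dev < Dax; Dax is not greatest since Dax < Paz.
Only Paz has nothing above it, so Paz is the highest weight.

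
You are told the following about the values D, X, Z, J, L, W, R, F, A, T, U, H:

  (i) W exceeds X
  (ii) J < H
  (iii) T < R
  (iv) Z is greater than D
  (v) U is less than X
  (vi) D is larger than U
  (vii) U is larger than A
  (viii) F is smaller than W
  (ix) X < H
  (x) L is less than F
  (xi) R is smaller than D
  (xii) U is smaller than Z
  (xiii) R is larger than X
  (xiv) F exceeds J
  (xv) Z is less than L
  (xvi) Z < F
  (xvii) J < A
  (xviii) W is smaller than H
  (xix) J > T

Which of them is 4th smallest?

U

Chaining the given pairs: T < J < A < U < X < R < D < Z < L < F < W < H.
The 4th smallest is U.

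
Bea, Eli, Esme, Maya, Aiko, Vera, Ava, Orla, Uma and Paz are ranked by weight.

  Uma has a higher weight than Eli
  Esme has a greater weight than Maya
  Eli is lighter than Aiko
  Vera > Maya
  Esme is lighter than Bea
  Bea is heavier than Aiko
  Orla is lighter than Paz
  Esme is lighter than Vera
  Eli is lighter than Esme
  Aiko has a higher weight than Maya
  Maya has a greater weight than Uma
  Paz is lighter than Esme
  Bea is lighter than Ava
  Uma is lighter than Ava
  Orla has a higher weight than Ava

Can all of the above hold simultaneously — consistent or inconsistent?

inconsistent

We have Esme < Bea stated directly, yet also Bea < Ava < Orla < Paz < Esme by chaining the others — so Bea < Esme. Contradiction.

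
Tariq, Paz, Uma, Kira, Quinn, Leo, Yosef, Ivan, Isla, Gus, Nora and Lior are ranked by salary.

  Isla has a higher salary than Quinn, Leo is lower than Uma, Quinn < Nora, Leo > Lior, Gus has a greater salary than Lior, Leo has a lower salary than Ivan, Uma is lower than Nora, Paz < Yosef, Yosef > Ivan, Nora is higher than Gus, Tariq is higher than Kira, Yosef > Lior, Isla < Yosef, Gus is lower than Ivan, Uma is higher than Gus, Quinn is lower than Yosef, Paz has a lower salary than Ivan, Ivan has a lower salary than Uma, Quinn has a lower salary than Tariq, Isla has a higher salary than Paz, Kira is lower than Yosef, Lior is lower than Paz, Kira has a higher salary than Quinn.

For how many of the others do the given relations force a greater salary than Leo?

Directly above Leo: Ivan, Uma.
One step further: Yosef, Nora (4 so far).
Nothing else is reachable above Leo; 4 in all.

4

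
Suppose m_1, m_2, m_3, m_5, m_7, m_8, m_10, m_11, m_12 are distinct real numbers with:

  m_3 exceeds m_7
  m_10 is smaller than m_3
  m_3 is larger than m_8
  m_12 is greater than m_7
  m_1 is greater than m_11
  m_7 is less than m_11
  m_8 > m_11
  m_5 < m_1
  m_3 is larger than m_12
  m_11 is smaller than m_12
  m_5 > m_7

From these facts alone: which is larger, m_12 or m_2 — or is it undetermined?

Following every chain through m_12: above m_12 we get m_3; below m_12 we get m_7, m_11.
m_2 is not reached, and no chain runs the other way from m_2 to m_12.
So the given relations leave the order of m_12 and m_2 undetermined.

undetermined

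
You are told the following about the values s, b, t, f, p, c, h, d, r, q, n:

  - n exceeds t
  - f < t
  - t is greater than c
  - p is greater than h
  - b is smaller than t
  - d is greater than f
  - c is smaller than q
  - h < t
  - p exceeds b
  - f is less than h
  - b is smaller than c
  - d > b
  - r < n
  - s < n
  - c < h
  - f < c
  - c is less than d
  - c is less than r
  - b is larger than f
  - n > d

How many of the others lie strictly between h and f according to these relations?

Chaining upward from f reaches: b, c, d, q, r, t, n, p.
Chaining downward from h reaches: b, c.
Strictly between f and h are those in both lists: b, c — 2 elements.

2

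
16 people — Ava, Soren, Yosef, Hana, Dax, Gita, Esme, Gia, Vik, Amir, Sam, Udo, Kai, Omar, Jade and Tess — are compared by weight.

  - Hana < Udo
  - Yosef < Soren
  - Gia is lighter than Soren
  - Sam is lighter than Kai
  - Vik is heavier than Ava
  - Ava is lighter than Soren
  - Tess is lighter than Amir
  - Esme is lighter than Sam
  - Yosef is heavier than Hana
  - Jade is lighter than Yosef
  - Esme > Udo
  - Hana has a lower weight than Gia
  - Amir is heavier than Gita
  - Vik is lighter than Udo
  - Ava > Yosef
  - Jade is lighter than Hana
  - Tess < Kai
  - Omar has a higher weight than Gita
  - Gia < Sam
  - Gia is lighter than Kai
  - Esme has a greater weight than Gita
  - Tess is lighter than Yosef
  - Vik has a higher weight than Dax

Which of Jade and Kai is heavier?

Jade < Hana and Hana < Yosef give Jade < Yosef.
With Yosef < Ava: Jade < Hana < Yosef < Ava.
With Ava < Vik: Jade < Hana < Yosef < Ava < Vik.
With Vik < Udo: Jade < Hana < Yosef < Ava < Vik < Udo.
With Udo < Esme: Jade < Hana < Yosef < Ava < Vik < Udo < Esme.
With Esme < Sam: Jade < Hana < Yosef < Ava < Vik < Udo < Esme < Sam.
With Sam < Kai: Jade < Hana < Yosef < Ava < Vik < Udo < Esme < Sam < Kai.
So Jade < Kai; Kai is the heavier of the two.

Kai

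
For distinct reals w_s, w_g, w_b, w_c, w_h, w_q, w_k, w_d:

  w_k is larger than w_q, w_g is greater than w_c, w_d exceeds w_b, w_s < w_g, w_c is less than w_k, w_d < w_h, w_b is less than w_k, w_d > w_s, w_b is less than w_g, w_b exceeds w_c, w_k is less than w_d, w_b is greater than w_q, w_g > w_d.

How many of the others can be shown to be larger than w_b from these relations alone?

4

From w_b the given relations immediately reach w_k, w_d, w_g.
From those, w_h — 4 in total.
Nothing else is reachable above w_b; 4 in all.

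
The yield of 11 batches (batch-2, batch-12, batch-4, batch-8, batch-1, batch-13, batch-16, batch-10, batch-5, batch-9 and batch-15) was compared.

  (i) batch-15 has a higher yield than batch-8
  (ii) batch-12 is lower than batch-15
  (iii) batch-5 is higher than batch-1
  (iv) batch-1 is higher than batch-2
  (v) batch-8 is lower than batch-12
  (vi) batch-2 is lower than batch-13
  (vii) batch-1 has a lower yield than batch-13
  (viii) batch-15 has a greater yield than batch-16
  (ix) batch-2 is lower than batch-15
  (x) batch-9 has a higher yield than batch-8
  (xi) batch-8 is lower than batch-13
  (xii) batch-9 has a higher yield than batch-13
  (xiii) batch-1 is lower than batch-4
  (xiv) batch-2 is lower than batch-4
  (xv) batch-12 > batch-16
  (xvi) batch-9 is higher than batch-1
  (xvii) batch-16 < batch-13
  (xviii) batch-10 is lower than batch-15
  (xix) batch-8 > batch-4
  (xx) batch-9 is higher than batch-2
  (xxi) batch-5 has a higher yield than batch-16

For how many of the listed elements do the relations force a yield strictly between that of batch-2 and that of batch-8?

Chaining upward from batch-2 reaches: batch-1, batch-4, batch-12, batch-15, batch-13, batch-9, batch-5.
Chaining downward from batch-8 reaches: batch-1, batch-4.
Strictly between batch-2 and batch-8 are those in both lists: batch-1, batch-4 — 2 elements.

2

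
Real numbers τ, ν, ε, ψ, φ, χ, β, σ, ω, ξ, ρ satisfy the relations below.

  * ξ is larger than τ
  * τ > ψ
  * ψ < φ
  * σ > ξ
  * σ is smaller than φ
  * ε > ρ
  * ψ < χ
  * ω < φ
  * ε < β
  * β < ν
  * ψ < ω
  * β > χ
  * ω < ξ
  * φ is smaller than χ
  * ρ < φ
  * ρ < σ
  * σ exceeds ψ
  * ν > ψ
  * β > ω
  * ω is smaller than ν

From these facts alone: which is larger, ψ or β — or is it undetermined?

Link the given pairs in sequence: ψ < ω; ω < ξ; ξ < σ; σ < φ; φ < χ; χ < β.
Together: ψ < ω < ξ < σ < φ < χ < β.
So β is larger.

β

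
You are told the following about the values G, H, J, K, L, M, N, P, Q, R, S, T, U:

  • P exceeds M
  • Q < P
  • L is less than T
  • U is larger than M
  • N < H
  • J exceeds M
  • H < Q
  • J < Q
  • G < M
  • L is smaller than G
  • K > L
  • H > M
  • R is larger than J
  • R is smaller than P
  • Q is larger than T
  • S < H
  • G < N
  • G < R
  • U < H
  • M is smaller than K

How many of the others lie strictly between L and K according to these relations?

2

The relations place L below K. An element lies strictly between them when it is forced above L and also forced below K.
Above L: {T, G, M, N, J, R, U, H, Q, P}. Below K: {G, M}.
Intersection: {G, M} — 2.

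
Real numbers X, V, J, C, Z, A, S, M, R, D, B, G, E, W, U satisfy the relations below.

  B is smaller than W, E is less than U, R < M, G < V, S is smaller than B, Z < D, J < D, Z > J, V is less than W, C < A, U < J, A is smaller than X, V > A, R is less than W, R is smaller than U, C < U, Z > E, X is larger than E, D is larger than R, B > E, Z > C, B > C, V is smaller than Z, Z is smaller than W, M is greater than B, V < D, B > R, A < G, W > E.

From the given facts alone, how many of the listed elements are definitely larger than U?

Directly above U: J.
One step further: Z, D (3 so far).
One step further: W (4 so far).
Nothing else is reachable above U; 4 in all.

4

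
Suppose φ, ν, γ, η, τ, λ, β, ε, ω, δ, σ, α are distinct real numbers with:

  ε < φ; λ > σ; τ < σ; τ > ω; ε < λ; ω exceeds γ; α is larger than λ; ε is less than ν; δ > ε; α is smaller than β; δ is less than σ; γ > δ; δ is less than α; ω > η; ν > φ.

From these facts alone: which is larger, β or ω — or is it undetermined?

β

Chaining the given relations: ω < τ < σ < λ < α < β.
So β is larger.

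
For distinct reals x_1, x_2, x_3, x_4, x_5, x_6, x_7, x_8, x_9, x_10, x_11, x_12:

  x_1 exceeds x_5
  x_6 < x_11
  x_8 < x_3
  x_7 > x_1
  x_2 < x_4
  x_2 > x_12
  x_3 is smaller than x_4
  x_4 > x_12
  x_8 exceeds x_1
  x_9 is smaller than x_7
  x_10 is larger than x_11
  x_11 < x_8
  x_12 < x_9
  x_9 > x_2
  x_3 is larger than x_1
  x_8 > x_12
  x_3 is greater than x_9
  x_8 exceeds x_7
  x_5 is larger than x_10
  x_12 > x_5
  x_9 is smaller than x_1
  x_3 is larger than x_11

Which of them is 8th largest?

Piecing the relations together gives one ordering: x_6 < x_11 < x_10 < x_5 < x_12 < x_2 < x_9 < x_1 < x_7 < x_8 < x_3 < x_4.
Counting 8 from the largest end gives x_12.

x_12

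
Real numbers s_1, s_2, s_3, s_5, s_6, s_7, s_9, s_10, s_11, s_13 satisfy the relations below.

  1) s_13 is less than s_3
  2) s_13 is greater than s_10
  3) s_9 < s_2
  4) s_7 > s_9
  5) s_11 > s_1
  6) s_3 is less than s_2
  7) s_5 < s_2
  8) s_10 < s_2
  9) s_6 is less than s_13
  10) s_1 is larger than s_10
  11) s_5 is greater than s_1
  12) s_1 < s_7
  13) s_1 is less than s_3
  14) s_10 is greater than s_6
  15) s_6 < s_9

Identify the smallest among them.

s_6

Chaining upward from s_6: directly above it, s_10, s_13, s_9; then s_1, s_3, s_2, s_7; then s_5, s_11.
That covers every other element, and nothing is given below s_6, so s_6 is the smallest.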